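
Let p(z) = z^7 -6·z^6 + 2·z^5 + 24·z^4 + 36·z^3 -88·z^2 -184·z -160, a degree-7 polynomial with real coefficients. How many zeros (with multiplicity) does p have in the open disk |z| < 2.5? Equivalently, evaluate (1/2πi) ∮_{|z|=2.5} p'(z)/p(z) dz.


The zeros of p are: (-1 + 1i), (-1 - 1i), (-1 + 1i), (-1 - 1i), (3 + 1i), (3 - 1i), 4.
Their magnitudes are: 1.414, 1.414, 1.414, 1.414, 3.162, 3.162, 4.
Zeros with |z| < R = 2.5: (-1 + 1i), (-1 - 1i), (-1 + 1i), (-1 - 1i).
Count = 4.
By the argument principle, (1/2πi) ∮_{|z|=R} p'(z)/p(z) dz equals exactly this count.

Number of zeros inside |z| < 2.5: 4.


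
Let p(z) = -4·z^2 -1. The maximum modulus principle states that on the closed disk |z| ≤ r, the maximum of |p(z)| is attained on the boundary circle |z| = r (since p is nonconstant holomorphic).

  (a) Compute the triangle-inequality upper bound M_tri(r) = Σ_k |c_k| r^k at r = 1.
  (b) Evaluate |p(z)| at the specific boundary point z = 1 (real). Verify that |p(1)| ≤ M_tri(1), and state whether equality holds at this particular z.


Coefficients: c_0 = -1, c_1 = 0, c_2 = -4. Radius r = 1.
Part (a). Triangle bound: M_tri(r) = Σ_k |c_k| r^k
  = |-1|·1^0 + |0|·1^1 + |-4|·1^2
  = 1 + 0 + 4 = 5.
This bounds M(r) := max_{|z|=r} |p(z)| from above; equality holds iff all terms c_k z^k can be made to align in phase at a single z on |z|=r.
Part (b). At z = 1 (real, on the circle |z| = r):
  p(1) = (-1)·1^0 + (0)·1^1 + (-4)·1^2 = -5.
  |p(1)| = 5.
Since all nonzero coefficients share the same sign, |p(1)| = 5 = M_tri(1); the triangle bound is attained at z = 1, so in fact M(r) = 5.

M_tri(1) = 5; |p(1)| = 5; equality at z=1: yes.


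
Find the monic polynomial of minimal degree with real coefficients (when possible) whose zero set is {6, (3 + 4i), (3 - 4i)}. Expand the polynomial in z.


The polynomial is p(z) = ∏_{α ∈ S} (z − α), where S = {6, (3 + 4i), (3 - 4i)}.
Expanding the product yields: p(z) = z^3 -12·z^2 + 61·z -150.
Note conjugate pairs combine to real quadratics: (z − (3+4i))(z − (3−4i)) = z² − 6z + 25.
The resulting polynomial has degree 3 and real coefficients as required.

p(z) = z^3 -12·z^2 + 61·z -150.


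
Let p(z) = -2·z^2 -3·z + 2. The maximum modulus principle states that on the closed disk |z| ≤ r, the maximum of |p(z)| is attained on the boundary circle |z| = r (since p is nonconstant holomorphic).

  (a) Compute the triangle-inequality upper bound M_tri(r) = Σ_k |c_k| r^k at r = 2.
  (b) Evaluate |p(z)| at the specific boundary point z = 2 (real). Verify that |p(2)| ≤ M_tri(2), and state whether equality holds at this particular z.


Coefficients: c_0 = 2, c_1 = -3, c_2 = -2. Radius r = 2.
Part (a). Triangle bound: M_tri(r) = Σ_k |c_k| r^k
  = |2|·2^0 + |-3|·2^1 + |-2|·2^2
  = 2 + 6 + 8 = 16.
This bounds M(r) := max_{|z|=r} |p(z)| from above; equality holds iff all terms c_k z^k can be made to align in phase at a single z on |z|=r.
Part (b). At z = 2 (real, on the circle |z| = r):
  p(2) = (2)·2^0 + (-3)·2^1 + (-2)·2^2 = -12.
  |p(2)| = 12.
Check: |p(2)| = 12 ≤ 16 = M_tri(2). ✓ Equality does not hold at z = 2 (the coefficients have mixed signs, so the terms do not all align in phase there).

M_tri(2) = 16; |p(2)| = 12; equality at z=2: no.


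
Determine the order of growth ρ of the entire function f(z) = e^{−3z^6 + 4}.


|e^{−3z^6 + 4}| = e^{Re(-3·z^6) + 4} ≤ e^{3|z|^6 + 4} = e^{3r^6 + 4} on |z| = r, so ρ ≤ 6. Choosing z on |z|=r so that -3·z^6 is real positive (always possible by picking arg z appropriately) gives |f(z)| = e^{3r^6 + 4}, matching the bound. The additive constant 4 does not affect log log M(r) ~ 6·log r. Hence ρ = 6.
Therefore ρ = 6.

Order ρ = 6.


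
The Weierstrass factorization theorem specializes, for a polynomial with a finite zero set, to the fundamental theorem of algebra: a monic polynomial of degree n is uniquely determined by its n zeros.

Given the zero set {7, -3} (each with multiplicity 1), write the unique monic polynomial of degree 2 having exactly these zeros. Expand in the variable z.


The polynomial is p(z) = ∏_{α ∈ S} (z − α), where S = {7, -3}.
Expanding the product yields: p(z) = z^2 -4·z -21.
The resulting polynomial has degree 2 and real coefficients as required.

p(z) = z^2 -4·z -21.


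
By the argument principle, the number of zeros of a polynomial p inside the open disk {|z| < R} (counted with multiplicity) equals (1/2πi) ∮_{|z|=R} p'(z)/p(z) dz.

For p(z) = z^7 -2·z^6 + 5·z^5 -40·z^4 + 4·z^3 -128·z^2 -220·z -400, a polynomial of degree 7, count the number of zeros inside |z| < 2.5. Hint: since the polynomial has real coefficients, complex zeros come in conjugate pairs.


The zeros of p are: (-1 + 3i), (-1 - 3i), (1 + 2i), (1 - 2i), 4, (-1 + 1i), (-1 - 1i).
Their magnitudes are: 3.162, 3.162, 2.236, 2.236, 4, 1.414, 1.414.
Zeros with |z| < R = 2.5: (1 + 2i), (1 - 2i), (-1 + 1i), (-1 - 1i).
Count = 4.
By the argument principle, (1/2πi) ∮_{|z|=R} p'(z)/p(z) dz equals exactly this count.

Number of zeros inside |z| < 2.5: 4.


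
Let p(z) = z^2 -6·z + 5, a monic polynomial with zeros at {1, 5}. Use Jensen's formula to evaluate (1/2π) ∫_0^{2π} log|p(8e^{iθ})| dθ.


Zeros: 1, 5; r = 8.
Inside |z| < r: 1, 5. Outside (|z| ≥ r): ∅.
p(0) = 5, so log|p(0)| = log(5) = 1.6094.
Apply Jensen: I(r) = log|p(0)| + Σ_k log(r/|z_k|), summed over zeros inside |z| < r.
  log(r/|z_k|) for z_k = 1: log(8/1) = 2.0794
  log(r/|z_k|) for z_k = 5: log(8/5) = 0.4700
Sum over inside zeros: 2.5494.
I(r) = log|p(0)| + (inside sum) = 1.6094 + 2.5494 = 4.1589.
Closed form (all zeros inside, monic): I(r) = n·log(r) = 2·log(8) = 4.1589. ✓

I(r) ≈ 4.1589.


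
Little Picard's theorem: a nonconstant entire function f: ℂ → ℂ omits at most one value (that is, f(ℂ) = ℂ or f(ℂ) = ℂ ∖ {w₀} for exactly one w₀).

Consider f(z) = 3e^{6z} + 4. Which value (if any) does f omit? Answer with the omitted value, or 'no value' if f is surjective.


Little Picard bounds the complement of f(ℂ) to at most one point.
e^{6z} is never zero on ℂ, so 3·e^{6z} takes every value in ℂ ∖ {0}. Adding 4 shifts the range to ℂ ∖ {4}. Thus f omits exactly the value 4.

Omitted value: 4.


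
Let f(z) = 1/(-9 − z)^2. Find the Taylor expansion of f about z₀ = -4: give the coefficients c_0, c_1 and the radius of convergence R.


Let w = z − z₀, so z = z₀ + w.
Then -9 − z = -9 − (z₀ + w) = (-9 − z₀) − w = -5 − w.
f(z) = 1/(-5 − w)^2 = (1/(-5)^2) · (1 − w/(-5))^{−2}.
By the binomial series (1−u)^{−2} = Σ_{n≥0} C(n+1, 1) u^n for |u|<1, with u = w/(-5):
  c_n = C(n+1, 1) / (-5)^(n+2).
  c_0 = 1/(-5)^2 = 1/25.
  c_1 = 2/(-5)^3 = -2/125.
The series is valid for |w/d| < 1, i.e. |z − z₀| < |d|.
Radius of convergence: R = |-9 − z₀| = |-5| = 5 (distance from z₀ to the singularity z = -9).

c_0 = 1/25, c_1 = -2/125; R = 5.


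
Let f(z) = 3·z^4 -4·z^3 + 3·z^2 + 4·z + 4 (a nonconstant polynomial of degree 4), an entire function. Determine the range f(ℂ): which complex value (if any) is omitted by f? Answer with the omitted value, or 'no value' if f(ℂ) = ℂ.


Little Picard bounds the complement of f(ℂ) to at most one point.
For every w ∈ ℂ, the equation p(z) − w = 0 is a nonconstant polynomial in z and hence has at least one root by the fundamental theorem of algebra. So p is surjective onto ℂ, omitting no value.

Omitted value: no value.


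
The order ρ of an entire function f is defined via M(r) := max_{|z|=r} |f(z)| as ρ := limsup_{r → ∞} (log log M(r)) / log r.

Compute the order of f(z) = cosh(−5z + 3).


cosh(w) is a linear combination of e^{iw} and e^{−iw} (or e^w, e^{−w} in the hyperbolic case), so |cosh(w)| ≤ e^{|w|}. With w = −5z + 3, |w| ≤ 5|z| + 3 = 5r + 3 on |z| = r, giving M(r) ≤ e^{5r + 3}, so ρ ≤ 1. On a suitable ray (z = it for sin/cos; z = t for sinh/cosh, t real → ∞), |cosh(−5z + 3)| grows like e^{5|t|}/2, so ρ ≥ 1. Hence ρ = 1.
Therefore ρ = 1.

Order ρ = 1.


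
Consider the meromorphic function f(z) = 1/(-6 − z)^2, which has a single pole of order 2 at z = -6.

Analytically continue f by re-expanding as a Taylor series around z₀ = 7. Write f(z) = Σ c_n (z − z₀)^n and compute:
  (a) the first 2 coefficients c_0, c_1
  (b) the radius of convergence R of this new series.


Let w = z − z₀, so z = z₀ + w.
Then -6 − z = -6 − (z₀ + w) = (-6 − z₀) − w = -13 − w.
f(z) = 1/(-13 − w)^2 = (1/(-13)^2) · (1 − w/(-13))^{−2}.
By the binomial series (1−u)^{−2} = Σ_{n≥0} C(n+1, 1) u^n for |u|<1, with u = w/(-13):
  c_n = C(n+1, 1) / (-13)^(n+2).
  c_0 = 1/(-13)^2 = 1/169.
  c_1 = 2/(-13)^3 = -2/2197.
The series is valid for |w/d| < 1, i.e. |z − z₀| < |d|.
Radius of convergence: R = |-6 − z₀| = |-13| = 13 (distance from z₀ to the singularity z = -6).

c_0 = 1/169, c_1 = -2/2197; R = 13.


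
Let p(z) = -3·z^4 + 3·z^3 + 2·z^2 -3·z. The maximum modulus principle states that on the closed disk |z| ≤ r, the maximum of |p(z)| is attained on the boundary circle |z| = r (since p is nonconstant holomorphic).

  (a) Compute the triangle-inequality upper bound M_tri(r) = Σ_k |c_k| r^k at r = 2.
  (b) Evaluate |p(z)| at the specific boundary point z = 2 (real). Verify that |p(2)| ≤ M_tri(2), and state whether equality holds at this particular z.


Coefficients: c_0 = 0, c_1 = -3, c_2 = 2, c_3 = 3, c_4 = -3. Radius r = 2.
Part (a). Triangle bound: M_tri(r) = Σ_k |c_k| r^k
  = |0|·2^0 + |-3|·2^1 + |2|·2^2 + |3|·2^3 + |-3|·2^4
  = 0 + 6 + 8 + 24 + 48 = 86.
This bounds M(r) := max_{|z|=r} |p(z)| from above; equality holds iff all terms c_k z^k can be made to align in phase at a single z on |z|=r.
Part (b). At z = 2 (real, on the circle |z| = r):
  p(2) = (0)·2^0 + (-3)·2^1 + (2)·2^2 + (3)·2^3 + (-3)·2^4 = -22.
  |p(2)| = 22.
Check: |p(2)| = 22 ≤ 86 = M_tri(2). ✓ Equality does not hold at z = 2 (the coefficients have mixed signs, so the terms do not all align in phase there).

M_tri(2) = 86; |p(2)| = 22; equality at z=2: no.


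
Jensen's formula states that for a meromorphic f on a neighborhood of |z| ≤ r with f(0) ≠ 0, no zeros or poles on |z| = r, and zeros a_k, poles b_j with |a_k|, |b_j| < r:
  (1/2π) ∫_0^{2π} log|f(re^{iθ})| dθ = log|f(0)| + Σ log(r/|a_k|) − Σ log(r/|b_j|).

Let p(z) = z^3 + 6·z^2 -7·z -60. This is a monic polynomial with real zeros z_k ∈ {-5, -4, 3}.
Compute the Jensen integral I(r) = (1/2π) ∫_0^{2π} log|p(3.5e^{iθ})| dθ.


Zeros: -5, -4, 3; r = 3.5.
Inside |z| < r: 3. Outside (|z| ≥ r): -5, -4.
p(0) = -60, so log|p(0)| = log(60) = 4.0943.
Apply Jensen: I(r) = log|p(0)| + Σ_k log(r/|z_k|), summed over zeros inside |z| < r.
  log(r/|z_k|) for z_k = 3: log(3.5/3) = 0.1542
  Outside zeros (-5, -4) contribute nothing to the Jensen sum.
Sum over inside zeros: 0.1542.
I(r) = log|p(0)| + (inside sum) = 4.0943 + 0.1542 = 4.2485.
Note: since some zeros are outside |z| ≤ r, the simplified n·log(r) form does NOT apply — only the inside zeros contribute.

I(r) ≈ 4.2485.


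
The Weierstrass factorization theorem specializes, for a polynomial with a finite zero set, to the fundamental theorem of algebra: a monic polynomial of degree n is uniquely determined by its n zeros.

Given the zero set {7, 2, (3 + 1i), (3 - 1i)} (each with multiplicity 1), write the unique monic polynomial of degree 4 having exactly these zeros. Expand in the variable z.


The polynomial is p(z) = ∏_{α ∈ S} (z − α), where S = {7, 2, (3 + 1i), (3 - 1i)}.
Expanding the product yields: p(z) = z^4 -15·z^3 + 78·z^2 -174·z + 140.
Note conjugate pairs combine to real quadratics: (z − (3+1i))(z − (3−1i)) = z² − 6z + 10.
The resulting polynomial has degree 4 and real coefficients as required.

p(z) = z^4 -15·z^3 + 78·z^2 -174·z + 140.


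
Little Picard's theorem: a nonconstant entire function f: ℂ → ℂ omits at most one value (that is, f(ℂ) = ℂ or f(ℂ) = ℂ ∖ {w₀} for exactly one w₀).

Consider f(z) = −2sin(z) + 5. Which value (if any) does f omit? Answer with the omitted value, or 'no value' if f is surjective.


Little Picard bounds the complement of f(ℂ) to at most one point.
sin is entire and surjective onto ℂ: for every w ∈ ℂ, sin(ζ) = w has a solution ζ ∈ ℂ (e.g., via the complex inverse arcsin). With ζ = z this gives z = ζ/(1). Then -2·sin(z) takes every value in -2·ℂ = ℂ, and adding 5 is a bijection of ℂ. So f is surjective and omits no value. (Note: only on the real line is sin bounded by [−1, 1].)

Omitted value: no value.


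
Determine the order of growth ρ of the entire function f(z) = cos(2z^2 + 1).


Write cos(w) = (e^{iw} ± e^{−iw})/(2 or 2i), so |cos(w)| ≤ e^{|w|}. With w = 2z^2 + 1, |w| ≤ 2r^2 + 1 on |z|=r, giving M(r) ≤ e^{2r^2 + 1} and ρ ≤ 2. For the lower bound, choose z on |z|=r with 2z^2 purely imaginary of modulus 2r^2; then |cos(2z^2 + 1)| grows like e^{2r^2}/2, so ρ ≥ 2. Hence ρ = 2.
Therefore ρ = 2.

Order ρ = 2.


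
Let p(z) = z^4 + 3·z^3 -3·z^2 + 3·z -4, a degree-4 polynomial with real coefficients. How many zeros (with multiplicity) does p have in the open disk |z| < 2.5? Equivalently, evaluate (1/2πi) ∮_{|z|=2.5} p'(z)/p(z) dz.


The zeros of p are: 1, (0 + 1i), (0 - 1i), -4.
Their magnitudes are: 1, 1, 1, 4.
Zeros with |z| < R = 2.5: 1, (0 + 1i), (0 - 1i).
Count = 3.
By the argument principle, (1/2πi) ∮_{|z|=R} p'(z)/p(z) dz equals exactly this count.

Number of zeros inside |z| < 2.5: 3.


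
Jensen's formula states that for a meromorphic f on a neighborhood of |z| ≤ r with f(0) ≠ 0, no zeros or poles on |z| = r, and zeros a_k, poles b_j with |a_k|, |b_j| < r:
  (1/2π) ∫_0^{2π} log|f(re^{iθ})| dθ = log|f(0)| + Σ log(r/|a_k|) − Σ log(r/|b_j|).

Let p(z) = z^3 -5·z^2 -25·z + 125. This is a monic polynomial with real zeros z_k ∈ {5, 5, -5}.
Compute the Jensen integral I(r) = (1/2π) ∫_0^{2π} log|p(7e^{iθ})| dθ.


Zeros: -5, 5, 5; r = 7.
Inside |z| < r: -5, 5, 5. Outside (|z| ≥ r): ∅.
p(0) = 125, so log|p(0)| = log(125) = 4.8283.
Apply Jensen: I(r) = log|p(0)| + Σ_k log(r/|z_k|), summed over zeros inside |z| < r.
  log(r/|z_k|) for z_k = 5: log(7/5) = 0.3365
  log(r/|z_k|) for z_k = 5: log(7/5) = 0.3365
  log(r/|z_k|) for z_k = -5: log(7/5) = 0.3365
Sum over inside zeros: 1.0094.
I(r) = log|p(0)| + (inside sum) = 4.8283 + 1.0094 = 5.8377.
Closed form (all zeros inside, monic): I(r) = n·log(r) = 3·log(7) = 5.8377. ✓

I(r) ≈ 5.8377.


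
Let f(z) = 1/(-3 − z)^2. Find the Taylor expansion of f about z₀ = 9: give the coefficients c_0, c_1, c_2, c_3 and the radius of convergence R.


Let w = z − z₀, so z = z₀ + w.
Then -3 − z = -3 − (z₀ + w) = (-3 − z₀) − w = -12 − w.
f(z) = 1/(-12 − w)^2 = (1/(-12)^2) · (1 − w/(-12))^{−2}.
By the binomial series (1−u)^{−2} = Σ_{n≥0} C(n+1, 1) u^n for |u|<1, with u = w/(-12):
  c_n = C(n+1, 1) / (-12)^(n+2).
  c_0 = 1/(-12)^2 = 1/144.
  c_1 = 2/(-12)^3 = -1/864.
  c_2 = 3/(-12)^4 = 1/6912.
  c_3 = 4/(-12)^5 = -1/62208.
The series is valid for |w/d| < 1, i.e. |z − z₀| < |d|.
Radius of convergence: R = |-3 − z₀| = |-12| = 12 (distance from z₀ to the singularity z = -3).

c_0 = 1/144, c_1 = -1/864, c_2 = 1/6912, c_3 = -1/62208; R = 12.


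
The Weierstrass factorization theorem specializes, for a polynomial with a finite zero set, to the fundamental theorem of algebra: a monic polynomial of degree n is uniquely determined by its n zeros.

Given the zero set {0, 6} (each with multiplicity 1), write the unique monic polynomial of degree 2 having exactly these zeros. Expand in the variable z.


The polynomial is p(z) = ∏_{α ∈ S} (z − α), where S = {0, 6}.
Expanding the product yields: p(z) = z^2 -6·z.
The resulting polynomial has degree 2 and real coefficients as required.

p(z) = z^2 -6·z.


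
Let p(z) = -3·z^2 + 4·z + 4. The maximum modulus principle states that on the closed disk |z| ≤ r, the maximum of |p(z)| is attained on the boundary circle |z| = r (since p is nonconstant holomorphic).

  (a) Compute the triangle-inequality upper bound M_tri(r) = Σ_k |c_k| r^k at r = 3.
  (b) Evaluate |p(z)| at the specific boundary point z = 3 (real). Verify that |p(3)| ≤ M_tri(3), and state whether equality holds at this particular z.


Coefficients: c_0 = 4, c_1 = 4, c_2 = -3. Radius r = 3.
Part (a). Triangle bound: M_tri(r) = Σ_k |c_k| r^k
  = |4|·3^0 + |4|·3^1 + |-3|·3^2
  = 4 + 12 + 27 = 43.
This bounds M(r) := max_{|z|=r} |p(z)| from above; equality holds iff all terms c_k z^k can be made to align in phase at a single z on |z|=r.
Part (b). At z = 3 (real, on the circle |z| = r):
  p(3) = (4)·3^0 + (4)·3^1 + (-3)·3^2 = -11.
  |p(3)| = 11.
Check: |p(3)| = 11 ≤ 43 = M_tri(3). ✓ Equality does not hold at z = 3 (the coefficients have mixed signs, so the terms do not all align in phase there).

M_tri(3) = 43; |p(3)| = 11; equality at z=3: no.


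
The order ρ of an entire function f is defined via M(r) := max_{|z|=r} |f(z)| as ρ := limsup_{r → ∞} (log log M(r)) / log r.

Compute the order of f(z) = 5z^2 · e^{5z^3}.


M(r) = max_{|z|=r} |5|·|z|^2·|e^{5z^3}| = 5·r^2 · e^{5r^3} (the factors attain their maxima compatibly on |z|=r). Then log M(r) = log 5 + 2·log r + 5r^3, dominated by the last term, so log log M(r) ~ 3·log r. The polynomial factor 5z^2 contributes only a log r term and does not affect the order. ρ = 3.
Therefore ρ = 3.

Order ρ = 3.


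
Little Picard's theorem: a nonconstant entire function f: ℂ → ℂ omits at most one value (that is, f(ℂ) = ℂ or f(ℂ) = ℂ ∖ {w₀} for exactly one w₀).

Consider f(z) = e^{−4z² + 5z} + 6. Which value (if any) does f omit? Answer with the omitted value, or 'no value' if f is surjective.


Little Picard bounds the complement of f(ℂ) to at most one point.
The exponent g(z) = −4z² + 5z is a nonconstant polynomial, hence surjective onto ℂ. So e^{g(z)} takes every value in {e^w : w ∈ ℂ} = ℂ ∖ {0}. Adding 6 shifts the range to ℂ ∖ {6}. f omits exactly 6.

Omitted value: 6.


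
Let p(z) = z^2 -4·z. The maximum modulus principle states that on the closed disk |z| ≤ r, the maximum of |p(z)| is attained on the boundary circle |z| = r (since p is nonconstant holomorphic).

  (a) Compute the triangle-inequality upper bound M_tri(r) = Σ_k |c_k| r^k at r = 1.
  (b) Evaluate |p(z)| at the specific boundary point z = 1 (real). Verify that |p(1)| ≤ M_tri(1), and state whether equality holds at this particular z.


Coefficients: c_0 = 0, c_1 = -4, c_2 = 1. Radius r = 1.
Part (a). Triangle bound: M_tri(r) = Σ_k |c_k| r^k
  = |0|·1^0 + |-4|·1^1 + |1|·1^2
  = 0 + 4 + 1 = 5.
This bounds M(r) := max_{|z|=r} |p(z)| from above; equality holds iff all terms c_k z^k can be made to align in phase at a single z on |z|=r.
Part (b). At z = 1 (real, on the circle |z| = r):
  p(1) = (0)·1^0 + (-4)·1^1 + (1)·1^2 = -3.
  |p(1)| = 3.
Check: |p(1)| = 3 ≤ 5 = M_tri(1). ✓ Equality does not hold at z = 1 (the coefficients have mixed signs, so the terms do not all align in phase there).

M_tri(1) = 5; |p(1)| = 3; equality at z=1: no.


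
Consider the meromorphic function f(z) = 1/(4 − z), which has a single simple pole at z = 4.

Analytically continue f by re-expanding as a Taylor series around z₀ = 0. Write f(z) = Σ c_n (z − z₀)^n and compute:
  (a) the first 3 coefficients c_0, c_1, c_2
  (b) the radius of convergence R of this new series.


Let w = z − z₀, so z = z₀ + w.
Then 4 − z = 4 − (z₀ + w) = (4 − z₀) − w = 4 − w.
f(z) = 1/(4 − w) = (1/(4)) · 1/(1 − w/(4)) = Σ_{n≥0} w^n / (4)^(n+1).
So c_n = 1/(4)^(n+1):
  c_0 = 1/(4)^1 = 1/4.
  c_1 = 1/(4)^2 = 1/16.
  c_2 = 1/(4)^3 = 1/64.
The series is valid for |w/d| < 1, i.e. |z − z₀| < |d|.
Radius of convergence: R = |4 − z₀| = |4| = 4 (distance from z₀ to the singularity z = 4).

c_0 = 1/4, c_1 = 1/16, c_2 = 1/64; R = 4.


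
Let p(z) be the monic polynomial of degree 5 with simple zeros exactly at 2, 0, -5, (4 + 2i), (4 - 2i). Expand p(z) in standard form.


The polynomial is p(z) = ∏_{α ∈ S} (z − α), where S = {2, 0, -5, (4 + 2i), (4 - 2i)}.
Expanding the product yields: p(z) = z^5 -5·z^4 -14·z^3 + 140·z^2 -200·z.
Note conjugate pairs combine to real quadratics: (z − (4+2i))(z − (4−2i)) = z² − 8z + 20.
The resulting polynomial has degree 5 and real coefficients as required.

p(z) = z^5 -5·z^4 -14·z^3 + 140·z^2 -200·z.


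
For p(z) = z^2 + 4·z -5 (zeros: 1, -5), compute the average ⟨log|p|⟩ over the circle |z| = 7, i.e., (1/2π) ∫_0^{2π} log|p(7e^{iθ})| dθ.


Zeros: -5, 1; r = 7.
Inside |z| < r: -5, 1. Outside (|z| ≥ r): ∅.
p(0) = -5, so log|p(0)| = log(5) = 1.6094.
Apply Jensen: I(r) = log|p(0)| + Σ_k log(r/|z_k|), summed over zeros inside |z| < r.
  log(r/|z_k|) for z_k = 1: log(7/1) = 1.9459
  log(r/|z_k|) for z_k = -5: log(7/5) = 0.3365
Sum over inside zeros: 2.2824.
I(r) = log|p(0)| + (inside sum) = 1.6094 + 2.2824 = 3.8918.
Closed form (all zeros inside, monic): I(r) = n·log(r) = 2·log(7) = 3.8918. ✓

I(r) ≈ 3.8918.


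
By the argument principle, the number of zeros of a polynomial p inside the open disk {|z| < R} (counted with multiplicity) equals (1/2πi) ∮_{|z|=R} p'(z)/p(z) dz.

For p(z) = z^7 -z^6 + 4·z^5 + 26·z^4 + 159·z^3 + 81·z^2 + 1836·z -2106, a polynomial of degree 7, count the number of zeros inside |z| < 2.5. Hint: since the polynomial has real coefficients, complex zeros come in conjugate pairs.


The zeros of p are: 1, (0 + 3i), (0 - 3i), (-3 + 2i), (-3 - 2i), (3 + 3i), (3 - 3i).
Their magnitudes are: 1, 3, 3, 3.606, 3.606, 4.243, 4.243.
Zeros with |z| < R = 2.5: 1.
Count = 1.
By the argument principle, (1/2πi) ∮_{|z|=R} p'(z)/p(z) dz equals exactly this count.

Number of zeros inside |z| < 2.5: 1.


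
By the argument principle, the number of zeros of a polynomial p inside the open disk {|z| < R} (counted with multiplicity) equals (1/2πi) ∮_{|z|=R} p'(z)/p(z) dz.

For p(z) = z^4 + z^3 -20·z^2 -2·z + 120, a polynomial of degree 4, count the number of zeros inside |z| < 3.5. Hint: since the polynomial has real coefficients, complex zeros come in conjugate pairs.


The zeros of p are: (3 + 1i), (3 - 1i), -3, -4.
Their magnitudes are: 3.162, 3.162, 3, 4.
Zeros with |z| < R = 3.5: (3 + 1i), (3 - 1i), -3.
Count = 3.
By the argument principle, (1/2πi) ∮_{|z|=R} p'(z)/p(z) dz equals exactly this count.

Number of zeros inside |z| < 3.5: 3.


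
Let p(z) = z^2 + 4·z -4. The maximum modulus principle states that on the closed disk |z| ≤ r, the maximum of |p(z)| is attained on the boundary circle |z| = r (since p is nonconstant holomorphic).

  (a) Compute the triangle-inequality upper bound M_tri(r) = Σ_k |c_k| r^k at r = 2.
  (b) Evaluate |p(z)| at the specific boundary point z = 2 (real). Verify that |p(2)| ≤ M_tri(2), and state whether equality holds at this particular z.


Coefficients: c_0 = -4, c_1 = 4, c_2 = 1. Radius r = 2.
Part (a). Triangle bound: M_tri(r) = Σ_k |c_k| r^k
  = |-4|·2^0 + |4|·2^1 + |1|·2^2
  = 4 + 8 + 4 = 16.
This bounds M(r) := max_{|z|=r} |p(z)| from above; equality holds iff all terms c_k z^k can be made to align in phase at a single z on |z|=r.
Part (b). At z = 2 (real, on the circle |z| = r):
  p(2) = (-4)·2^0 + (4)·2^1 + (1)·2^2 = 8.
  |p(2)| = 8.
Check: |p(2)| = 8 ≤ 16 = M_tri(2). ✓ Equality does not hold at z = 2 (the coefficients have mixed signs, so the terms do not all align in phase there).

M_tri(2) = 16; |p(2)| = 8; equality at z=2: no.


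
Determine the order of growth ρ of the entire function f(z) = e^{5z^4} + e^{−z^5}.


Each summand is entire of order 4 and 5 respectively (as in the single-exponential case). The order of a sum is at most the max of the orders, so ρ ≤ 5. For the lower bound: on |z|=r choose arg z so that -1z^5 is real positive; then |e^{-1z^5}| = e^{1r^5} while |e^{5z^4}| ≤ e^{5r^4} = o(e^{1r^5}). So |f| ≥ e^{1r^5}(1 − o(1)) and ρ ≥ 5. Hence ρ = max(4, 5) = 5.
Therefore ρ = 5.

Order ρ = 5.


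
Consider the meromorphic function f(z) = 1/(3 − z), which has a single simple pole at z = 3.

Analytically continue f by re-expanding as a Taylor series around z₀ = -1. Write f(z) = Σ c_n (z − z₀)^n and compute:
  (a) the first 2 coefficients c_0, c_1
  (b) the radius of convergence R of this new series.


Let w = z − z₀, so z = z₀ + w.
Then 3 − z = 3 − (z₀ + w) = (3 − z₀) − w = 4 − w.
f(z) = 1/(4 − w) = (1/(4)) · 1/(1 − w/(4)) = Σ_{n≥0} w^n / (4)^(n+1).
So c_n = 1/(4)^(n+1):
  c_0 = 1/(4)^1 = 1/4.
  c_1 = 1/(4)^2 = 1/16.
The series is valid for |w/d| < 1, i.e. |z − z₀| < |d|.
Radius of convergence: R = |3 − z₀| = |4| = 4 (distance from z₀ to the singularity z = 3).

c_0 = 1/4, c_1 = 1/16; R = 4.


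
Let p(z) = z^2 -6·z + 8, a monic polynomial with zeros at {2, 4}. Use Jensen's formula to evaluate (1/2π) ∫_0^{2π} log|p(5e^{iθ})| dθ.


Zeros: 2, 4; r = 5.
Inside |z| < r: 2, 4. Outside (|z| ≥ r): ∅.
p(0) = 8, so log|p(0)| = log(8) = 2.0794.
Apply Jensen: I(r) = log|p(0)| + Σ_k log(r/|z_k|), summed over zeros inside |z| < r.
  log(r/|z_k|) for z_k = 2: log(5/2) = 0.9163
  log(r/|z_k|) for z_k = 4: log(5/4) = 0.2231
Sum over inside zeros: 1.1394.
I(r) = log|p(0)| + (inside sum) = 2.0794 + 1.1394 = 3.2189.
Closed form (all zeros inside, monic): I(r) = n·log(r) = 2·log(5) = 3.2189. ✓

I(r) ≈ 3.2189.


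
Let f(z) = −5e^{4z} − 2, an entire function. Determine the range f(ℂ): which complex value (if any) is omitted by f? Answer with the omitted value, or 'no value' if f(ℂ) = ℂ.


Little Picard bounds the complement of f(ℂ) to at most one point.
e^{4z} is never zero on ℂ, so -5·e^{4z} takes every value in ℂ ∖ {0}. Adding -2 shifts the range to ℂ ∖ {-2}. Thus f omits exactly the value -2.

Omitted value: -2.


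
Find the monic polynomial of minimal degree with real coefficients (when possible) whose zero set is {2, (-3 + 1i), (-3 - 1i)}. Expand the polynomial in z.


The polynomial is p(z) = ∏_{α ∈ S} (z − α), where S = {2, (-3 + 1i), (-3 - 1i)}.
Expanding the product yields: p(z) = z^3 + 4·z^2 -2·z -20.
Note conjugate pairs combine to real quadratics: (z − (-3+1i))(z − (-3−1i)) = z² + 6z + 10.
The resulting polynomial has degree 3 and real coefficients as required.

p(z) = z^3 + 4·z^2 -2·z -20.


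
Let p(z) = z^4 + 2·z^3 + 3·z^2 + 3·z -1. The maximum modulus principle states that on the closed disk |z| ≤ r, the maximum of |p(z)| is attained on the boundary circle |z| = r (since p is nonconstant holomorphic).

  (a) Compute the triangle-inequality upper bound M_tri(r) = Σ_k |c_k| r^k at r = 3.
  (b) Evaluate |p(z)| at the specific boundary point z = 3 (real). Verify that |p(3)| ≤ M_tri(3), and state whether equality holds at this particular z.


Coefficients: c_0 = -1, c_1 = 3, c_2 = 3, c_3 = 2, c_4 = 1. Radius r = 3.
Part (a). Triangle bound: M_tri(r) = Σ_k |c_k| r^k
  = |-1|·3^0 + |3|·3^1 + |3|·3^2 + |2|·3^3 + |1|·3^4
  = 1 + 9 + 27 + 54 + 81 = 172.
This bounds M(r) := max_{|z|=r} |p(z)| from above; equality holds iff all terms c_k z^k can be made to align in phase at a single z on |z|=r.
Part (b). At z = 3 (real, on the circle |z| = r):
  p(3) = (-1)·3^0 + (3)·3^1 + (3)·3^2 + (2)·3^3 + (1)·3^4 = 170.
  |p(3)| = 170.
Check: |p(3)| = 170 ≤ 172 = M_tri(3). ✓ Equality does not hold at z = 3 (the coefficients have mixed signs, so the terms do not all align in phase there).

M_tri(3) = 172; |p(3)| = 170; equality at z=3: no.


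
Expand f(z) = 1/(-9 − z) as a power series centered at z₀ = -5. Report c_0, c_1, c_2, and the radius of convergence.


Let w = z − z₀, so z = z₀ + w.
Then -9 − z = -9 − (z₀ + w) = (-9 − z₀) − w = -4 − w.
f(z) = 1/(-4 − w) = (1/(-4)) · 1/(1 − w/(-4)) = Σ_{n≥0} w^n / (-4)^(n+1).
So c_n = 1/(-4)^(n+1):
  c_0 = 1/(-4)^1 = -1/4.
  c_1 = 1/(-4)^2 = 1/16.
  c_2 = 1/(-4)^3 = -1/64.
The series is valid for |w/d| < 1, i.e. |z − z₀| < |d|.
Radius of convergence: R = |-9 − z₀| = |-4| = 4 (distance from z₀ to the singularity z = -9).

c_0 = -1/4, c_1 = 1/16, c_2 = -1/64; R = 4.


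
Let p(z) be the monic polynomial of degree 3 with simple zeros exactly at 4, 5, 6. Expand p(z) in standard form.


The polynomial is p(z) = ∏_{α ∈ S} (z − α), where S = {4, 5, 6}.
Expanding the product yields: p(z) = z^3 -15·z^2 + 74·z -120.
The resulting polynomial has degree 3 and real coefficients as required.

p(z) = z^3 -15·z^2 + 74·z -120.


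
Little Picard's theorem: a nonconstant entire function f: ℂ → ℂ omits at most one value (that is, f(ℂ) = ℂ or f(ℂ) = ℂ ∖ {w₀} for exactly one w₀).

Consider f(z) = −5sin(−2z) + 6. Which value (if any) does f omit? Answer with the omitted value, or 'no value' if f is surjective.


Little Picard bounds the complement of f(ℂ) to at most one point.
sin is entire and surjective onto ℂ: for every w ∈ ℂ, sin(ζ) = w has a solution ζ ∈ ℂ (e.g., via the complex inverse arcsin). With ζ = −2z this gives z = ζ/(-2). Then -5·sin(−2z) takes every value in -5·ℂ = ℂ, and adding 6 is a bijection of ℂ. So f is surjective and omits no value. (Note: only on the real line is sin bounded by [−1, 1].)

Omitted value: no value.


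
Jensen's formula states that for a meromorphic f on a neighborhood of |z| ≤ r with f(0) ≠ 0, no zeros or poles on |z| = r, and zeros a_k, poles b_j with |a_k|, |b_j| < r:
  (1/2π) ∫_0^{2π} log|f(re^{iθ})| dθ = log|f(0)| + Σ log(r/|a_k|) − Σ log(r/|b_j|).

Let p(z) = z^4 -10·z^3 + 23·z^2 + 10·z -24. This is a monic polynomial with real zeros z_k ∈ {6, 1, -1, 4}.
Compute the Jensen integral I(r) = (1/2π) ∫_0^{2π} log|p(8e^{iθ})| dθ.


Zeros: -1, 1, 4, 6; r = 8.
Inside |z| < r: -1, 1, 4, 6. Outside (|z| ≥ r): ∅.
p(0) = -24, so log|p(0)| = log(24) = 3.1781.
Apply Jensen: I(r) = log|p(0)| + Σ_k log(r/|z_k|), summed over zeros inside |z| < r.
  log(r/|z_k|) for z_k = 6: log(8/6) = 0.2877
  log(r/|z_k|) for z_k = 1: log(8/1) = 2.0794
  log(r/|z_k|) for z_k = -1: log(8/1) = 2.0794
  log(r/|z_k|) for z_k = 4: log(8/4) = 0.6931
Sum over inside zeros: 5.1397.
I(r) = log|p(0)| + (inside sum) = 3.1781 + 5.1397 = 8.3178.
Closed form (all zeros inside, monic): I(r) = n·log(r) = 4·log(8) = 8.3178. ✓

I(r) ≈ 8.3178.


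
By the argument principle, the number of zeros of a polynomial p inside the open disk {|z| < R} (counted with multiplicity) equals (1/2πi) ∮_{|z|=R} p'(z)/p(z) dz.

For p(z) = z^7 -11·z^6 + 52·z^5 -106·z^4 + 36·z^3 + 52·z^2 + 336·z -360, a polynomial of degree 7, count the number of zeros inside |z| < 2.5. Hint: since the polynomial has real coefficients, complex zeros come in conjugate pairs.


The zeros of p are: (3 + 1i), (3 - 1i), 1, (3 + 3i), (3 - 3i), (-1 + 1i), (-1 - 1i).
Their magnitudes are: 3.162, 3.162, 1, 4.243, 4.243, 1.414, 1.414.
Zeros with |z| < R = 2.5: 1, (-1 + 1i), (-1 - 1i).
Count = 3.
By the argument principle, (1/2πi) ∮_{|z|=R} p'(z)/p(z) dz equals exactly this count.

Number of zeros inside |z| < 2.5: 3.


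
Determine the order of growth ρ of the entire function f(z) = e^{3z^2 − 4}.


|e^{3z^2 − 4}| = e^{Re(3·z^2) + -4} ≤ e^{3|z|^2 + -4} = e^{3r^2 + -4} on |z| = r, so ρ ≤ 2. Choosing z on |z|=r so that 3·z^2 is real positive (always possible by picking arg z appropriately) gives |f(z)| = e^{3r^2 + -4}, matching the bound. The additive constant -4 does not affect log log M(r) ~ 2·log r. Hence ρ = 2.
Therefore ρ = 2.

Order ρ = 2.


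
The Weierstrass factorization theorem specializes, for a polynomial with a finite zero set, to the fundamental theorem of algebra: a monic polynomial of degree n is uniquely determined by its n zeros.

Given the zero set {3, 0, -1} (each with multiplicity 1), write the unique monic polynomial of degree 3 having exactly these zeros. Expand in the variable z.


The polynomial is p(z) = ∏_{α ∈ S} (z − α), where S = {3, 0, -1}.
Expanding the product yields: p(z) = z^3 -2·z^2 -3·z.
The resulting polynomial has degree 3 and real coefficients as required.

p(z) = z^3 -2·z^2 -3·z.


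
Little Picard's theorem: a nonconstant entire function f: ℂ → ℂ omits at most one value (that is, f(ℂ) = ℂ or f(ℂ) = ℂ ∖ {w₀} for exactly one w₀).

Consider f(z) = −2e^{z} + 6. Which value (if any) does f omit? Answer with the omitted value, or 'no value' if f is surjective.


Little Picard bounds the complement of f(ℂ) to at most one point.
e^{z} is never zero on ℂ, so -2·e^{z} takes every value in ℂ ∖ {0}. Adding 6 shifts the range to ℂ ∖ {6}. Thus f omits exactly the value 6.

Omitted value: 6.


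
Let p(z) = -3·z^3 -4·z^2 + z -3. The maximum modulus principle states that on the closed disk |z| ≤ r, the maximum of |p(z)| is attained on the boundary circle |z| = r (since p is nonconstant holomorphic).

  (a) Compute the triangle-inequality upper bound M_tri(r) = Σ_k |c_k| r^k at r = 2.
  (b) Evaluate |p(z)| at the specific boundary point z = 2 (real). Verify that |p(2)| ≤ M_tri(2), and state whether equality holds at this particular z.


Coefficients: c_0 = -3, c_1 = 1, c_2 = -4, c_3 = -3. Radius r = 2.
Part (a). Triangle bound: M_tri(r) = Σ_k |c_k| r^k
  = |-3|·2^0 + |1|·2^1 + |-4|·2^2 + |-3|·2^3
  = 3 + 2 + 16 + 24 = 45.
This bounds M(r) := max_{|z|=r} |p(z)| from above; equality holds iff all terms c_k z^k can be made to align in phase at a single z on |z|=r.
Part (b). At z = 2 (real, on the circle |z| = r):
  p(2) = (-3)·2^0 + (1)·2^1 + (-4)·2^2 + (-3)·2^3 = -41.
  |p(2)| = 41.
Check: |p(2)| = 41 ≤ 45 = M_tri(2). ✓ Equality does not hold at z = 2 (the coefficients have mixed signs, so the terms do not all align in phase there).

M_tri(2) = 45; |p(2)| = 41; equality at z=2: no.


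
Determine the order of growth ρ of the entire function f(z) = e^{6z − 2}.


|e^{6z − 2}| = e^{Re(6·z) + -2} ≤ e^{6|z|^1 + -2} = e^{6r^1 + -2} on |z| = r, so ρ ≤ 1. Choosing z on |z|=r so that 6·z is real positive (always possible by picking arg z appropriately) gives |f(z)| = e^{6r^1 + -2}, matching the bound. The additive constant -2 does not affect log log M(r) ~ 1·log r. Hence ρ = 1.
Therefore ρ = 1.

Order ρ = 1.


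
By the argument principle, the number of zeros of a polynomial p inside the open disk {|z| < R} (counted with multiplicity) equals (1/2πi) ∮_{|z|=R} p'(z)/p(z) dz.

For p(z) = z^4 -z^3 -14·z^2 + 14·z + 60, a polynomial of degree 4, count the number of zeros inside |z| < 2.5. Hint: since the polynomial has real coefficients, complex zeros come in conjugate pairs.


The zeros of p are: (3 + 1i), (3 - 1i), -2, -3.
Their magnitudes are: 3.162, 3.162, 2, 3.
Zeros with |z| < R = 2.5: -2.
Count = 1.
By the argument principle, (1/2πi) ∮_{|z|=R} p'(z)/p(z) dz equals exactly this count.

Number of zeros inside |z| < 2.5: 1.


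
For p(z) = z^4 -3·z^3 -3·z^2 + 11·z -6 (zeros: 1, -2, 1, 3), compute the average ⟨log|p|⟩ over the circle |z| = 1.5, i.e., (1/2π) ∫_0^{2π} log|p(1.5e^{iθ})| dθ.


Zeros: -2, 1, 1, 3; r = 1.5.
Inside |z| < r: 1, 1. Outside (|z| ≥ r): -2, 3.
p(0) = -6, so log|p(0)| = log(6) = 1.7918.
Apply Jensen: I(r) = log|p(0)| + Σ_k log(r/|z_k|), summed over zeros inside |z| < r.
  log(r/|z_k|) for z_k = 1: log(1.5/1) = 0.4055
  log(r/|z_k|) for z_k = 1: log(1.5/1) = 0.4055
  Outside zeros (-2, 3) contribute nothing to the Jensen sum.
Sum over inside zeros: 0.8109.
I(r) = log|p(0)| + (inside sum) = 1.7918 + 0.8109 = 2.6027.
Note: since some zeros are outside |z| ≤ r, the simplified n·log(r) form does NOT apply — only the inside zeros contribute.

I(r) ≈ 2.6027.


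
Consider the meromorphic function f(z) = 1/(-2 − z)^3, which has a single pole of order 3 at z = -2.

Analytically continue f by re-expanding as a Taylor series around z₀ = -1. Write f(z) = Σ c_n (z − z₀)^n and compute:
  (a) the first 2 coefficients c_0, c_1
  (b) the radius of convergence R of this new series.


Let w = z − z₀, so z = z₀ + w.
Then -2 − z = -2 − (z₀ + w) = (-2 − z₀) − w = -1 − w.
f(z) = 1/(-1 − w)^3 = (1/(-1)^3) · (1 − w/(-1))^{−3}.
By the binomial series (1−u)^{−3} = Σ_{n≥0} C(n+2, 2) u^n for |u|<1, with u = w/(-1):
  c_n = C(n+2, 2) / (-1)^(n+3).
  c_0 = 1/(-1)^3 = -1.
  c_1 = 3/(-1)^4 = 3.
The series is valid for |w/d| < 1, i.e. |z − z₀| < |d|.
Radius of convergence: R = |-2 − z₀| = |-1| = 1 (distance from z₀ to the singularity z = -2).

c_0 = -1, c_1 = 3; R = 1.


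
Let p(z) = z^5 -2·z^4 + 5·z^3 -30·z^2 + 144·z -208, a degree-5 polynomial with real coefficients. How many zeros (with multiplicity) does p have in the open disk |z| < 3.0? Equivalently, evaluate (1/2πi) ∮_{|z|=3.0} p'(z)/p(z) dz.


The zeros of p are: 2, (2 + 2i), (2 - 2i), (-2 + 3i), (-2 - 3i).
Their magnitudes are: 2, 2.828, 2.828, 3.606, 3.606.
Zeros with |z| < R = 3.0: 2, (2 + 2i), (2 - 2i).
Count = 3.
By the argument principle, (1/2πi) ∮_{|z|=R} p'(z)/p(z) dz equals exactly this count.

Number of zeros inside |z| < 3.0: 3.


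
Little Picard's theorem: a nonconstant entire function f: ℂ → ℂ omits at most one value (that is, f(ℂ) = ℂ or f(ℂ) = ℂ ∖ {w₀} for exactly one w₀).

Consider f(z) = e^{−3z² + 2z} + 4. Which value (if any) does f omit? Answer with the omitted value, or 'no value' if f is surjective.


Little Picard bounds the complement of f(ℂ) to at most one point.
The exponent g(z) = −3z² + 2z is a nonconstant polynomial, hence surjective onto ℂ. So e^{g(z)} takes every value in {e^w : w ∈ ℂ} = ℂ ∖ {0}. Adding 4 shifts the range to ℂ ∖ {4}. f omits exactly 4.

Omitted value: 4.


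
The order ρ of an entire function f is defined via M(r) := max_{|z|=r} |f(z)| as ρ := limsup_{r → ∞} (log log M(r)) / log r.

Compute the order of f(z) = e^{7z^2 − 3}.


|e^{7z^2 − 3}| = e^{Re(7·z^2) + -3} ≤ e^{7|z|^2 + -3} = e^{7r^2 + -3} on |z| = r, so ρ ≤ 2. Choosing z on |z|=r so that 7·z^2 is real positive (always possible by picking arg z appropriately) gives |f(z)| = e^{7r^2 + -3}, matching the bound. The additive constant -3 does not affect log log M(r) ~ 2·log r. Hence ρ = 2.
Therefore ρ = 2.

Order ρ = 2.


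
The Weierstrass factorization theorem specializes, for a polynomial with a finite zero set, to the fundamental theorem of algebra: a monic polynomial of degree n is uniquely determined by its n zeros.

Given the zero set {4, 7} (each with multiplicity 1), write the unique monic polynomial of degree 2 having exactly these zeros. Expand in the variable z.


The polynomial is p(z) = ∏_{α ∈ S} (z − α), where S = {4, 7}.
Expanding the product yields: p(z) = z^2 -11·z + 28.
The resulting polynomial has degree 2 and real coefficients as required.

p(z) = z^2 -11·z + 28.


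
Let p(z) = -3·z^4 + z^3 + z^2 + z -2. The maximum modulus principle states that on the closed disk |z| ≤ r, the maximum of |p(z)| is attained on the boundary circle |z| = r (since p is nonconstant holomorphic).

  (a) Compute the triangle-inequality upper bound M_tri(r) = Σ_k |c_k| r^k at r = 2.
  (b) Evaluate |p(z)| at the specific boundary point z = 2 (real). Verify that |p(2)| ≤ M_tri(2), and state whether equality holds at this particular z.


Coefficients: c_0 = -2, c_1 = 1, c_2 = 1, c_3 = 1, c_4 = -3. Radius r = 2.
Part (a). Triangle bound: M_tri(r) = Σ_k |c_k| r^k
  = |-2|·2^0 + |1|·2^1 + |1|·2^2 + |1|·2^3 + |-3|·2^4
  = 2 + 2 + 4 + 8 + 48 = 64.
This bounds M(r) := max_{|z|=r} |p(z)| from above; equality holds iff all terms c_k z^k can be made to align in phase at a single z on |z|=r.
Part (b). At z = 2 (real, on the circle |z| = r):
  p(2) = (-2)·2^0 + (1)·2^1 + (1)·2^2 + (1)·2^3 + (-3)·2^4 = -36.
  |p(2)| = 36.
Check: |p(2)| = 36 ≤ 64 = M_tri(2). ✓ Equality does not hold at z = 2 (the coefficients have mixed signs, so the terms do not all align in phase there).

M_tri(2) = 64; |p(2)| = 36; equality at z=2: no.


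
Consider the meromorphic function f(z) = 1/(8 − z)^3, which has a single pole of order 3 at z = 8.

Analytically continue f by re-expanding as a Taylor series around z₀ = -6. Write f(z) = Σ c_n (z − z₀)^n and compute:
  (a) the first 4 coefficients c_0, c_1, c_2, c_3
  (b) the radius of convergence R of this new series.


Let w = z − z₀, so z = z₀ + w.
Then 8 − z = 8 − (z₀ + w) = (8 − z₀) − w = 14 − w.
f(z) = 1/(14 − w)^3 = (1/(14)^3) · (1 − w/(14))^{−3}.
By the binomial series (1−u)^{−3} = Σ_{n≥0} C(n+2, 2) u^n for |u|<1, with u = w/(14):
  c_n = C(n+2, 2) / (14)^(n+3).
  c_0 = 1/(14)^3 = 1/2744.
  c_1 = 3/(14)^4 = 3/38416.
  c_2 = 6/(14)^5 = 3/268912.
  c_3 = 10/(14)^6 = 5/3764768.
The series is valid for |w/d| < 1, i.e. |z − z₀| < |d|.
Radius of convergence: R = |8 − z₀| = |14| = 14 (distance from z₀ to the singularity z = 8).

c_0 = 1/2744, c_1 = 3/38416, c_2 = 3/268912, c_3 = 5/3764768; R = 14.
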